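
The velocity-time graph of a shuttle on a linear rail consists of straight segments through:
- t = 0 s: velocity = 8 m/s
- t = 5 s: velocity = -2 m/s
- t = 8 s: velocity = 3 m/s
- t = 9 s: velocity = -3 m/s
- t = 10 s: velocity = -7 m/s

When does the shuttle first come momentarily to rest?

v changes sign on 0–5 s (from 8 to -2); the graph is linear there, so v = 0 at t = 0 + (-8)·(5 − 0)/(-2 − 8) = 4 s.

t = 4 s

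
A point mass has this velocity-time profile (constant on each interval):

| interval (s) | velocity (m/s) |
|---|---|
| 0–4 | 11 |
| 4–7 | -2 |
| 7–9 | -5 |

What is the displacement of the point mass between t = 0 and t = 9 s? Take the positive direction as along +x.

Displacement is the signed area under the v-t curve.
0–4 s: 11 × 4 = 44 m
4–7 s: -2 × 3 = -6 m
7–9 s: -5 × 2 = -10 m
Net displacement = 28 m

28 m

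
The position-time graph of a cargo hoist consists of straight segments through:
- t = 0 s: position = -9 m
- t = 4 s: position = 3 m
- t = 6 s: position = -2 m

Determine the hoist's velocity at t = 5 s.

Velocity is the slope of the x-t graph on 4–6 s: (-2 − 3)/(6 − 4) = -2.5 m/s.

-2.5 m/s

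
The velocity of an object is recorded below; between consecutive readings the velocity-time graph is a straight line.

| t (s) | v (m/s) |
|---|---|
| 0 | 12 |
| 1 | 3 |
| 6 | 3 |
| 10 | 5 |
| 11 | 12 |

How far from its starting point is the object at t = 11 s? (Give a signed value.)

Net displacement equals the area under the velocity-time graph (areas below the axis count negative).
0–1 s: ½(12 + 3)(1) = 7.5 m
1–6 s: 3 × 5 = 15 m
6–10 s: ½(3 + 5)(4) = 16 m
10–11 s: ½(5 + 12)(1) = 8.5 m
Net displacement = 47 m

47 m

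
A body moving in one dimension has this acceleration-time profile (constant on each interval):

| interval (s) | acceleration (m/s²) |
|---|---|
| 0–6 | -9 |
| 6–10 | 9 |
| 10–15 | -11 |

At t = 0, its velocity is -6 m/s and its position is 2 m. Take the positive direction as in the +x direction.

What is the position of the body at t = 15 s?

-621.5 m

On each constant-a segment, Δv = aΔt and Δx = v₀Δt + ½aΔt²; chain segment to segment.
0–6 s: v starts -6 m/s; Δx = -6·6 + ½·-9·6² = -198 m; v ends -60 m/s.
6–10 s: v starts -60 m/s; Δx = -60·4 + ½·9·4² = -168 m; v ends -24 m/s.
10–15 s: v starts -24 m/s; Δx = -24·5 + ½·-11·5² = -257.5 m; v ends -79 m/s.
x(15) = 2 + Σ Δx = -621.5 m.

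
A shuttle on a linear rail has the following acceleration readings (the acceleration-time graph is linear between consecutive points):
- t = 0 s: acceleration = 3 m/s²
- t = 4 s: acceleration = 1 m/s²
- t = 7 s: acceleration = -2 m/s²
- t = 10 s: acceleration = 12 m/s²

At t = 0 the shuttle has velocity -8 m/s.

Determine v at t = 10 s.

13.5 m/s

Δv equals the area under the a-t graph; then v = v₀ + Δv.
0–4 s: ½(3 + 1)(4) = 8 m/s
4–7 s: ½(1 + -2)(3) = -1.5 m/s
7–10 s: ½(-2 + 12)(3) = 15 m/s
Δv = 21.5 m/s, so v(10) = -8 + (21.5) = 13.5 m/s.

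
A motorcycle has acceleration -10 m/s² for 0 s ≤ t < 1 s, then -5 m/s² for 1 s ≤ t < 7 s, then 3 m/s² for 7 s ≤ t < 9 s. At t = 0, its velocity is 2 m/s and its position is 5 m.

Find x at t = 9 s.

-206 m

On each constant-a segment, Δv = aΔt and Δx = v₀Δt + ½aΔt²; chain segment to segment.
0–1 s: v starts 2 m/s; Δx = 2·1 + ½·-10·1² = -3 m; v ends -8 m/s.
1–7 s: v starts -8 m/s; Δx = -8·6 + ½·-5·6² = -138 m; v ends -38 m/s.
7–9 s: v starts -38 m/s; Δx = -38·2 + ½·3·2² = -70 m; v ends -32 m/s.
x(9) = 5 + Σ Δx = -206 m.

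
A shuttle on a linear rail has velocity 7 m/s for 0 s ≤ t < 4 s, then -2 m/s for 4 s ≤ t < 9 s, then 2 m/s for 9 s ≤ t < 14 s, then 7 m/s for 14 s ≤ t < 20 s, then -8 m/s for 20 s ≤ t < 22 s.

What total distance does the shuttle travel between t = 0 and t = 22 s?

106 m

Distance (not displacement) is the total path length: add the absolute areas under v-t.
0–4 s: |7| × 4 = 28 m
4–9 s: |-2| × 5 = 10 m
9–14 s: |2| × 5 = 10 m
14–20 s: |7| × 6 = 42 m
20–22 s: |-8| × 2 = 16 m
Total distance = 106 m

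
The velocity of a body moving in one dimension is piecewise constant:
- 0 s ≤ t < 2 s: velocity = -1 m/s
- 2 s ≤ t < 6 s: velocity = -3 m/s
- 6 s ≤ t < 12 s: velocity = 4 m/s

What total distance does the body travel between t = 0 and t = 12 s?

38 m

Total distance travelled is ∫|v| dt — sum the magnitudes of each area piece.
0–2 s: |-1| × 2 = 2 m
2–6 s: |-3| × 4 = 12 m
6–12 s: |4| × 6 = 24 m
Total distance = 38 m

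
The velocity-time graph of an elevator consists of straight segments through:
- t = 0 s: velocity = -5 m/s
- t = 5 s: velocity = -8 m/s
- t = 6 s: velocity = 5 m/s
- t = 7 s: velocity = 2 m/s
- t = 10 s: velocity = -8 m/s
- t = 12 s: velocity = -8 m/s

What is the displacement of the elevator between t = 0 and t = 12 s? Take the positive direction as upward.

-55.5 m

Net displacement equals the area under the velocity-time graph (areas below the axis count negative).
0–5 s: ½(-5 + -8)(5) = -32.5 m
5–6 s: ½(-8 + 5)(1) = -1.5 m
6–7 s: ½(5 + 2)(1) = 3.5 m
7–10 s: ½(2 + -8)(3) = -9 m
10–12 s: -8 × 2 = -16 m
Net displacement = -55.5 m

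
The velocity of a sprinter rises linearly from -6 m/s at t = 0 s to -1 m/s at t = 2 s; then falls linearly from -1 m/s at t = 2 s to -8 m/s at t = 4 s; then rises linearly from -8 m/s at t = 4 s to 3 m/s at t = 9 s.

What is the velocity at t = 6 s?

-3.6 m/s

On 4–9 s the graph is linear from -8 to 3 m/s: v(6) = -8 + (3 − -8)·(6 − 4)/(9 − 4) = -3.6 m/s.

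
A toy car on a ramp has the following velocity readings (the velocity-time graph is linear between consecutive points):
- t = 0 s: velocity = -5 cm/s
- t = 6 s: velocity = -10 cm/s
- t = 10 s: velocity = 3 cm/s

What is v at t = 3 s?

-7.5 cm/s

On 0–6 s the graph is linear from -5 to -10 cm/s: v(3) = -5 + (-10 − -5)·(3 − 0)/(6 − 0) = -7.5 cm/s.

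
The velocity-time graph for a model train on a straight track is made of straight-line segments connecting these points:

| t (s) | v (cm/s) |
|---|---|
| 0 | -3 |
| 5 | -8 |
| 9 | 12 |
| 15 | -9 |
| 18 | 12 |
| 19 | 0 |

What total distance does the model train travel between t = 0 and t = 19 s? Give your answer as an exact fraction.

3588/35 cm

Total distance travelled is ∫|v| dt — sum the magnitudes of each area piece.
0–5 s: |½(-3 + -8)(5)| = 27.5 cm
5–9 s: v = 0 at t = 6.6 s; triangle areas 6.4 + 14.4 = 20.8 cm
9–15 s: v = 0 at t = 87/7 s; triangle areas 144/7 + 81/7 = 225/7 cm
15–18 s: v = 0 at t = 114/7 s; triangle areas 81/14 + 72/7 = 225/14 cm
18–19 s: |½(12 + 0)(1)| = 6 cm
Total distance = 3588/35 cm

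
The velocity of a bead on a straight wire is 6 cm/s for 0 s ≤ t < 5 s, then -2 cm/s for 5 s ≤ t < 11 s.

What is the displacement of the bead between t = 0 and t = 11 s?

18 cm

Displacement is the signed area under the v-t curve.
0–5 s: 6 × 5 = 30 cm
5–11 s: -2 × 6 = -12 cm
Net displacement = 18 cm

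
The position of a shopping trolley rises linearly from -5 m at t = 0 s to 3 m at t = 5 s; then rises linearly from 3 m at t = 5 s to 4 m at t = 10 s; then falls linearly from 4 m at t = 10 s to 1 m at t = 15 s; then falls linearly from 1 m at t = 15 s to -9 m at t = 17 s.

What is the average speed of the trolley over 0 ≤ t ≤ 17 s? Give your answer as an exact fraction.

Average speed = (total path length)/(elapsed time); on a piecewise-linear x-t graph the path length is Σ|Δx|.
0–5 s: |Δx| = |3 − -5| = 8 m
5–10 s: |Δx| = |4 − 3| = 1 m
10–15 s: |Δx| = |1 − 4| = 3 m
15–17 s: |Δx| = |-9 − 1| = 10 m
Total path = 22 m; average speed = 22/17 = 22/17 m/s.

22/17 m/s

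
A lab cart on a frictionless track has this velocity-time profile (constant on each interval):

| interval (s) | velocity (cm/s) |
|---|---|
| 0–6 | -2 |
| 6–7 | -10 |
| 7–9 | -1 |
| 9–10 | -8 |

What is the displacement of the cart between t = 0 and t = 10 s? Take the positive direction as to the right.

-32 cm

Net displacement equals the area under the velocity-time graph (areas below the axis count negative).
0–6 s: -2 × 6 = -12 cm
6–7 s: -10 × 1 = -10 cm
7–9 s: -1 × 2 = -2 cm
9–10 s: -8 × 1 = -8 cm
Net displacement = -32 cm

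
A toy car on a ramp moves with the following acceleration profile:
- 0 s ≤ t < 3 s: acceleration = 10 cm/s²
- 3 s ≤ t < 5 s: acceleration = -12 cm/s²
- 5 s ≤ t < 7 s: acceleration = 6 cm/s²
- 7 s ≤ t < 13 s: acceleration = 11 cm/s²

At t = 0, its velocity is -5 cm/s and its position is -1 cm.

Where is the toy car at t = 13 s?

345 cm

On each constant-a segment, Δv = aΔt and Δx = v₀Δt + ½aΔt²; chain segment to segment.
0–3 s: v starts -5 cm/s; Δx = -5·3 + ½·10·3² = 30 cm; v ends 25 cm/s.
3–5 s: v starts 25 cm/s; Δx = 25·2 + ½·-12·2² = 26 cm; v ends 1 cm/s.
5–7 s: v starts 1 cm/s; Δx = 1·2 + ½·6·2² = 14 cm; v ends 13 cm/s.
7–13 s: v starts 13 cm/s; Δx = 13·6 + ½·11·6² = 276 cm; v ends 79 cm/s.
x(13) = -1 + Σ Δx = 345 cm.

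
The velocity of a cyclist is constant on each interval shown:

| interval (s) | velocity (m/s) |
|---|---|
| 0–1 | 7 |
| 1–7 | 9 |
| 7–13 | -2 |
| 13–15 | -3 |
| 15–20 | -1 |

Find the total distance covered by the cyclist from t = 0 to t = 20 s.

84 m

Distance (not displacement) is the total path length: add the absolute areas under v-t.
0–1 s: |7| × 1 = 7 m
1–7 s: |9| × 6 = 54 m
7–13 s: |-2| × 6 = 12 m
13–15 s: |-3| × 2 = 6 m
15–20 s: |-1| × 5 = 5 m
Total distance = 84 m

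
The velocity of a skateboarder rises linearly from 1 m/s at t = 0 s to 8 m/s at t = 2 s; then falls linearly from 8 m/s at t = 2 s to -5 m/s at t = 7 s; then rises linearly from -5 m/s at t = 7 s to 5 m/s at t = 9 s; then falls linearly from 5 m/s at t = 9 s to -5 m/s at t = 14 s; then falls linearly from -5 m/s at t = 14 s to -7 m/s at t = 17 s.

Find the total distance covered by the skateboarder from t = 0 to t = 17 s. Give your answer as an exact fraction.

Total distance travelled is ∫|v| dt — sum the magnitudes of each area piece.
0–2 s: |½(1 + 8)(2)| = 9 m
2–7 s: v = 0 at t = 66/13 s; triangle areas 160/13 + 125/26 = 445/26 m
7–9 s: v = 0 at t = 8 s; triangle areas 2.5 + 2.5 = 5 m
9–14 s: v = 0 at t = 11.5 s; triangle areas 6.25 + 6.25 = 12.5 m
14–17 s: |½(-5 + -7)(3)| = 18 m
Total distance = 801/13 m

801/13 m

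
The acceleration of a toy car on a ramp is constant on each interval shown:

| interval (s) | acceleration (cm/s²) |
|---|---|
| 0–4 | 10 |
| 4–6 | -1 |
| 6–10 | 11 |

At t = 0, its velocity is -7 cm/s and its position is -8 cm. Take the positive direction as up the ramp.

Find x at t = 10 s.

On each constant-a segment, Δv = aΔt and Δx = v₀Δt + ½aΔt²; chain segment to segment.
0–4 s: v starts -7 cm/s; Δx = -7·4 + ½·10·4² = 52 cm; v ends 33 cm/s.
4–6 s: v starts 33 cm/s; Δx = 33·2 + ½·-1·2² = 64 cm; v ends 31 cm/s.
6–10 s: v starts 31 cm/s; Δx = 31·4 + ½·11·4² = 212 cm; v ends 75 cm/s.
x(10) = -8 + Σ Δx = 320 cm.

320 cm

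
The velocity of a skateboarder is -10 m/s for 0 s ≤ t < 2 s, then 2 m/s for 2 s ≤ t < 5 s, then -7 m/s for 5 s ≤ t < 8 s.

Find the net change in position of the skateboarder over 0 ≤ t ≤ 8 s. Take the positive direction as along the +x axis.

-35 m

Net displacement equals the area under the velocity-time graph (areas below the axis count negative).
0–2 s: -10 × 2 = -20 m
2–5 s: 2 × 3 = 6 m
5–8 s: -7 × 3 = -21 m
Net displacement = -35 m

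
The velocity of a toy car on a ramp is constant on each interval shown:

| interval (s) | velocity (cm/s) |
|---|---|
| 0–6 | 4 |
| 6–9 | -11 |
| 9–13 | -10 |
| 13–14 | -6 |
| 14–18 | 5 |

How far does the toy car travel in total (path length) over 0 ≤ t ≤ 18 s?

Distance (not displacement) is the total path length: add the absolute areas under v-t.
0–6 s: |4| × 6 = 24 cm
6–9 s: |-11| × 3 = 33 cm
9–13 s: |-10| × 4 = 40 cm
13–14 s: |-6| × 1 = 6 cm
14–18 s: |5| × 4 = 20 cm
Total distance = 123 cm

123 cm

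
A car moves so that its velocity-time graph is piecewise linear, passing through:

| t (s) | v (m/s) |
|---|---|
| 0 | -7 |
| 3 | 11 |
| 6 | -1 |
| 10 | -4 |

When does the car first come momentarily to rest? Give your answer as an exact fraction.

t = 7/6 s

v changes sign on 0–3 s (from -7 to 11); the graph is linear there, so v = 0 at t = 0 + (7)·(3 − 0)/(11 − -7) = 7/6 s.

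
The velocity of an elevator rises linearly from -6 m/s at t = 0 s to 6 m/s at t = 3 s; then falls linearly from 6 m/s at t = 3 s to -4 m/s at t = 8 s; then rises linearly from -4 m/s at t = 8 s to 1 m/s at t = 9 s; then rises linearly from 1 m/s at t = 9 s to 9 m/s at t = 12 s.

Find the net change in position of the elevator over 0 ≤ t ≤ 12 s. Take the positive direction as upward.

Displacement is the signed area under the v-t curve.
0–3 s: ½(-6 + 6)(3) = 0 m
3–8 s: ½(6 + -4)(5) = 5 m
8–9 s: ½(-4 + 1)(1) = -1.5 m
9–12 s: ½(1 + 9)(3) = 15 m
Net displacement = 18.5 m

18.5 m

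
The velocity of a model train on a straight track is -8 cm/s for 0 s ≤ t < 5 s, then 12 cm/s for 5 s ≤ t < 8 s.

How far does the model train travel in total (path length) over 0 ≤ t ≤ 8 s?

76 cm

Distance (not displacement) is the total path length: add the absolute areas under v-t.
0–5 s: |-8| × 5 = 40 cm
5–8 s: |12| × 3 = 36 cm
Total distance = 76 cm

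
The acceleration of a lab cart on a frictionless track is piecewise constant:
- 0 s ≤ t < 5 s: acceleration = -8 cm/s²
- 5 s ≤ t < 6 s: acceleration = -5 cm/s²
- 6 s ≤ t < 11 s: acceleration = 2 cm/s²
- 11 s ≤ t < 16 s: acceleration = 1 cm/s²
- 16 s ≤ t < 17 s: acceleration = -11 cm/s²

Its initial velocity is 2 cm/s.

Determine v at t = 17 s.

Δv equals the area under the a-t graph; then v = v₀ + Δv.
0–5 s: -8 × 5 = -40 cm/s
5–6 s: -5 × 1 = -5 cm/s
6–11 s: 2 × 5 = 10 cm/s
11–16 s: 1 × 5 = 5 cm/s
16–17 s: -11 × 1 = -11 cm/s
Δv = -41 cm/s, so v(17) = 2 + (-41) = -39 cm/s.

-39 cm/s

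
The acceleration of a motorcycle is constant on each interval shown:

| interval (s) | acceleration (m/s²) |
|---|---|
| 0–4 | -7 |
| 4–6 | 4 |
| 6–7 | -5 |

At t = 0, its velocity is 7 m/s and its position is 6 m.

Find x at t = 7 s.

On each constant-a segment, Δv = aΔt and Δx = v₀Δt + ½aΔt²; chain segment to segment.
0–4 s: v starts 7 m/s; Δx = 7·4 + ½·-7·4² = -28 m; v ends -21 m/s.
4–6 s: v starts -21 m/s; Δx = -21·2 + ½·4·2² = -34 m; v ends -13 m/s.
6–7 s: v starts -13 m/s; Δx = -13·1 + ½·-5·1² = -15.5 m; v ends -18 m/s.
x(7) = 6 + Σ Δx = -71.5 m.

-71.5 m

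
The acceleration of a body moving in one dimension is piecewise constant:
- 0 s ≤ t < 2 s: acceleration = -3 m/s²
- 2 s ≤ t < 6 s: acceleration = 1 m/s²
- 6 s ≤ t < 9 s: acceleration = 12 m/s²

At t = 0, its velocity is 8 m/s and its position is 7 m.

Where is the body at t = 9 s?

105 m

On each constant-a segment, Δv = aΔt and Δx = v₀Δt + ½aΔt²; chain segment to segment.
0–2 s: v starts 8 m/s; Δx = 8·2 + ½·-3·2² = 10 m; v ends 2 m/s.
2–6 s: v starts 2 m/s; Δx = 2·4 + ½·1·4² = 16 m; v ends 6 m/s.
6–9 s: v starts 6 m/s; Δx = 6·3 + ½·12·3² = 72 m; v ends 42 m/s.
x(9) = 7 + Σ Δx = 105 m.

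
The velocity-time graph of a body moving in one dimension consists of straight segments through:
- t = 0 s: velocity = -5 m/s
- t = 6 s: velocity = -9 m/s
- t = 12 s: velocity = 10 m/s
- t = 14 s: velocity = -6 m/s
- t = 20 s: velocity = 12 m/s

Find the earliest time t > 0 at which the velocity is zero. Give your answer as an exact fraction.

v changes sign on 6–12 s (from -9 to 10); the graph is linear there, so v = 0 at t = 6 + (9)·(12 − 6)/(10 − -9) = 168/19 s.

t = 168/19 s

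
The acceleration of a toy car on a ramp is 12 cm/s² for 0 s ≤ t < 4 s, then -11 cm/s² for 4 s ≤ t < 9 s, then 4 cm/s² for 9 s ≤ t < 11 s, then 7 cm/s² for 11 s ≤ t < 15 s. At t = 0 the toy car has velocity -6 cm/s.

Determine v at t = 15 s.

23 cm/s

Δv equals the area under the a-t graph; then v = v₀ + Δv.
0–4 s: 12 × 4 = 48 cm/s
4–9 s: -11 × 5 = -55 cm/s
9–11 s: 4 × 2 = 8 cm/s
11–15 s: 7 × 4 = 28 cm/s
Δv = 29 cm/s, so v(15) = -6 + (29) = 23 cm/s.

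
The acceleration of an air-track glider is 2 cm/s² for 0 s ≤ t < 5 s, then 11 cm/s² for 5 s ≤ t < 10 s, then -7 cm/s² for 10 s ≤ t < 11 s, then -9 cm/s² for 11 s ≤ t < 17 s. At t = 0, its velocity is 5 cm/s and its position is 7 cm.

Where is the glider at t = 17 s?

552 cm

On each constant-a segment, Δv = aΔt and Δx = v₀Δt + ½aΔt²; chain segment to segment.
0–5 s: v starts 5 cm/s; Δx = 5·5 + ½·2·5² = 50 cm; v ends 15 cm/s.
5–10 s: v starts 15 cm/s; Δx = 15·5 + ½·11·5² = 212.5 cm; v ends 70 cm/s.
10–11 s: v starts 70 cm/s; Δx = 70·1 + ½·-7·1² = 66.5 cm; v ends 63 cm/s.
11–17 s: v starts 63 cm/s; Δx = 63·6 + ½·-9·6² = 216 cm; v ends 9 cm/s.
x(17) = 7 + Σ Δx = 552 cm.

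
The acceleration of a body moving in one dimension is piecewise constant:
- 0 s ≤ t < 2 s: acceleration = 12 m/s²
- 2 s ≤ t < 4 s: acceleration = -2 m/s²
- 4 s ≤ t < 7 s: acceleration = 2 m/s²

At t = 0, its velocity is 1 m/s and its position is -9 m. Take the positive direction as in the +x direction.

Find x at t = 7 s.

135 m

On each constant-a segment, Δv = aΔt and Δx = v₀Δt + ½aΔt²; chain segment to segment.
0–2 s: v starts 1 m/s; Δx = 1·2 + ½·12·2² = 26 m; v ends 25 m/s.
2–4 s: v starts 25 m/s; Δx = 25·2 + ½·-2·2² = 46 m; v ends 21 m/s.
4–7 s: v starts 21 m/s; Δx = 21·3 + ½·2·3² = 72 m; v ends 27 m/s.
x(7) = -9 + Σ Δx = 135 m.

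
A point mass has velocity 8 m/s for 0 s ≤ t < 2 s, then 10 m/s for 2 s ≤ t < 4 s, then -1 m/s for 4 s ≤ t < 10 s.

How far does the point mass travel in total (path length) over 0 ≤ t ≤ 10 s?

Total distance travelled is ∫|v| dt — sum the magnitudes of each area piece.
0–2 s: |8| × 2 = 16 m
2–4 s: |10| × 2 = 20 m
4–10 s: |-1| × 6 = 6 m
Total distance = 42 m

42 m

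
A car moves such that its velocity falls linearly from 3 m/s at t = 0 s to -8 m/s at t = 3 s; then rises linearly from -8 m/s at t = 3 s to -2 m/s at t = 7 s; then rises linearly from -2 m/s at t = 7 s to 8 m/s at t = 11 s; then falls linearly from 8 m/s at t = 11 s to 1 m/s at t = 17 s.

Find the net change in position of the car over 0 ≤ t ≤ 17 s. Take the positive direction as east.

11.5 m

Displacement is the signed area under the v-t curve.
0–3 s: ½(3 + -8)(3) = -7.5 m
3–7 s: ½(-8 + -2)(4) = -20 m
7–11 s: ½(-2 + 8)(4) = 12 m
11–17 s: ½(8 + 1)(6) = 27 m
Net displacement = 11.5 m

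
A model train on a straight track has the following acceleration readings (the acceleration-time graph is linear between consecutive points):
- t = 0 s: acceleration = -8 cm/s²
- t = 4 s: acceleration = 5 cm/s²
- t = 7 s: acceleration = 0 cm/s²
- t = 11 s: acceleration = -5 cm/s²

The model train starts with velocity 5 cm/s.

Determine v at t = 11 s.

Δv equals the area under the a-t graph; then v = v₀ + Δv.
0–4 s: ½(-8 + 5)(4) = -6 cm/s
4–7 s: ½(5 + 0)(3) = 7.5 cm/s
7–11 s: ½(0 + -5)(4) = -10 cm/s
Δv = -8.5 cm/s, so v(11) = 5 + (-8.5) = -3.5 cm/s.

-3.5 cm/s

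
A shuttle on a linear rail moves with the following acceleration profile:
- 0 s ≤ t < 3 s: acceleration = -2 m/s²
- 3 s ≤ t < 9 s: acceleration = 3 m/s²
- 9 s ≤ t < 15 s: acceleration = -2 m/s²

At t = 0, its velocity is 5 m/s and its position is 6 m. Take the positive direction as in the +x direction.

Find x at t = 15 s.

On each constant-a segment, Δv = aΔt and Δx = v₀Δt + ½aΔt²; chain segment to segment.
0–3 s: v starts 5 m/s; Δx = 5·3 + ½·-2·3² = 6 m; v ends -1 m/s.
3–9 s: v starts -1 m/s; Δx = -1·6 + ½·3·6² = 48 m; v ends 17 m/s.
9–15 s: v starts 17 m/s; Δx = 17·6 + ½·-2·6² = 66 m; v ends 5 m/s.
x(15) = 6 + Σ Δx = 126 m.

126 m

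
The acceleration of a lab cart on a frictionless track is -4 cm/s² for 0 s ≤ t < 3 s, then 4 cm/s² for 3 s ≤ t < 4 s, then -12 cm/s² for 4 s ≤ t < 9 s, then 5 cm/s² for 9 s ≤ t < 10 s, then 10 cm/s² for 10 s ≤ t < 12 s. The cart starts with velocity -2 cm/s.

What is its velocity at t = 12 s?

-45 cm/s

Δv equals the area under the a-t graph; then v = v₀ + Δv.
0–3 s: -4 × 3 = -12 cm/s
3–4 s: 4 × 1 = 4 cm/s
4–9 s: -12 × 5 = -60 cm/s
9–10 s: 5 × 1 = 5 cm/s
10–12 s: 10 × 2 = 20 cm/s
Δv = -43 cm/s, so v(12) = -2 + (-43) = -45 cm/s.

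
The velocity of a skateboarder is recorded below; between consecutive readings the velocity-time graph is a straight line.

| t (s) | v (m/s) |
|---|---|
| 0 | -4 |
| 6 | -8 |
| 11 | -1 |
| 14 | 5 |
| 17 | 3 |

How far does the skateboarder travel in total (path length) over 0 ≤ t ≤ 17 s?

Total distance travelled is ∫|v| dt — sum the magnitudes of each area piece.
0–6 s: |½(-4 + -8)(6)| = 36 m
6–11 s: |½(-8 + -1)(5)| = 22.5 m
11–14 s: v = 0 at t = 11.5 s; triangle areas 0.25 + 6.25 = 6.5 m
14–17 s: |½(5 + 3)(3)| = 12 m
Total distance = 77 m

77 m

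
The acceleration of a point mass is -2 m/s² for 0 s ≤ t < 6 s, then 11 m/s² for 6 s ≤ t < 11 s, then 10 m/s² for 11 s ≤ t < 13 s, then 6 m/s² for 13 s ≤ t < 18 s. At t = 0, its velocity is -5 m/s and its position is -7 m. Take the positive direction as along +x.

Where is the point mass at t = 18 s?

440.5 m

On each constant-a segment, Δv = aΔt and Δx = v₀Δt + ½aΔt²; chain segment to segment.
0–6 s: v starts -5 m/s; Δx = -5·6 + ½·-2·6² = -66 m; v ends -17 m/s.
6–11 s: v starts -17 m/s; Δx = -17·5 + ½·11·5² = 52.5 m; v ends 38 m/s.
11–13 s: v starts 38 m/s; Δx = 38·2 + ½·10·2² = 96 m; v ends 58 m/s.
13–18 s: v starts 58 m/s; Δx = 58·5 + ½·6·5² = 365 m; v ends 88 m/s.
x(18) = -7 + Σ Δx = 440.5 m.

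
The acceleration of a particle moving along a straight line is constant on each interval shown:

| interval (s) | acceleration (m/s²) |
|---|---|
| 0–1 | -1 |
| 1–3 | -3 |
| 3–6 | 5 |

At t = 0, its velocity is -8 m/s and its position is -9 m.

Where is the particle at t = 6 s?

On each constant-a segment, Δv = aΔt and Δx = v₀Δt + ½aΔt²; chain segment to segment.
0–1 s: v starts -8 m/s; Δx = -8·1 + ½·-1·1² = -8.5 m; v ends -9 m/s.
1–3 s: v starts -9 m/s; Δx = -9·2 + ½·-3·2² = -24 m; v ends -15 m/s.
3–6 s: v starts -15 m/s; Δx = -15·3 + ½·5·3² = -22.5 m; v ends 0 m/s.
x(6) = -9 + Σ Δx = -64 m.

-64 m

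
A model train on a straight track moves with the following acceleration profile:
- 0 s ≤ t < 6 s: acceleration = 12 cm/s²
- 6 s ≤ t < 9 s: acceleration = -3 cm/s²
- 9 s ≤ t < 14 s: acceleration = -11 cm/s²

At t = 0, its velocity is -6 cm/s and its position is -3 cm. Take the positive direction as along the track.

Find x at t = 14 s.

On each constant-a segment, Δv = aΔt and Δx = v₀Δt + ½aΔt²; chain segment to segment.
0–6 s: v starts -6 cm/s; Δx = -6·6 + ½·12·6² = 180 cm; v ends 66 cm/s.
6–9 s: v starts 66 cm/s; Δx = 66·3 + ½·-3·3² = 184.5 cm; v ends 57 cm/s.
9–14 s: v starts 57 cm/s; Δx = 57·5 + ½·-11·5² = 147.5 cm; v ends 2 cm/s.
x(14) = -3 + Σ Δx = 509 cm.

509 cm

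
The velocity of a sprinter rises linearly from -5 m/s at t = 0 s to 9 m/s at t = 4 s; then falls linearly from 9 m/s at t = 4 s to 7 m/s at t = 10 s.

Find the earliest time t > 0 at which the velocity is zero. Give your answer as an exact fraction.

v changes sign on 0–4 s (from -5 to 9); the graph is linear there, so v = 0 at t = 0 + (5)·(4 − 0)/(9 − -5) = 10/7 s.

t = 10/7 s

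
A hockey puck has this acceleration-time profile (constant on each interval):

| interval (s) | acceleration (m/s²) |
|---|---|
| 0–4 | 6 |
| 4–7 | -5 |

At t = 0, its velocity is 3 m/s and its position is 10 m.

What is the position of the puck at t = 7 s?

On each constant-a segment, Δv = aΔt and Δx = v₀Δt + ½aΔt²; chain segment to segment.
0–4 s: v starts 3 m/s; Δx = 3·4 + ½·6·4² = 60 m; v ends 27 m/s.
4–7 s: v starts 27 m/s; Δx = 27·3 + ½·-5·3² = 58.5 m; v ends 12 m/s.
x(7) = 10 + Σ Δx = 128.5 m.

128.5 m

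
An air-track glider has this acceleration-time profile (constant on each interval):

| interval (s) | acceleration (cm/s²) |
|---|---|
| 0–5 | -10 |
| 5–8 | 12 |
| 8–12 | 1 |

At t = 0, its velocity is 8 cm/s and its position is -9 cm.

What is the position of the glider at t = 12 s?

On each constant-a segment, Δv = aΔt and Δx = v₀Δt + ½aΔt²; chain segment to segment.
0–5 s: v starts 8 cm/s; Δx = 8·5 + ½·-10·5² = -85 cm; v ends -42 cm/s.
5–8 s: v starts -42 cm/s; Δx = -42·3 + ½·12·3² = -72 cm; v ends -6 cm/s.
8–12 s: v starts -6 cm/s; Δx = -6·4 + ½·1·4² = -16 cm; v ends -2 cm/s.
x(12) = -9 + Σ Δx = -182 cm.

-182 cm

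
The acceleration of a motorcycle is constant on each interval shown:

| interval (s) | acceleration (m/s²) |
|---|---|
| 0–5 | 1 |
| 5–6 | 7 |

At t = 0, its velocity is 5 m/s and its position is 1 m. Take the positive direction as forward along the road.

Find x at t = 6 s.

On each constant-a segment, Δv = aΔt and Δx = v₀Δt + ½aΔt²; chain segment to segment.
0–5 s: v starts 5 m/s; Δx = 5·5 + ½·1·5² = 37.5 m; v ends 10 m/s.
5–6 s: v starts 10 m/s; Δx = 10·1 + ½·7·1² = 13.5 m; v ends 17 m/s.
x(6) = 1 + Σ Δx = 52 m.

52 m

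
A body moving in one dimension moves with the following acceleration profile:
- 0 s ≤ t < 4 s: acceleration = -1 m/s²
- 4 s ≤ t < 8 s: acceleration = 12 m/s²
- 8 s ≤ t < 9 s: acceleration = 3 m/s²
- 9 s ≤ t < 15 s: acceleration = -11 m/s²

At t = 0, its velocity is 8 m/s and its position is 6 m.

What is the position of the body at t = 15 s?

On each constant-a segment, Δv = aΔt and Δx = v₀Δt + ½aΔt²; chain segment to segment.
0–4 s: v starts 8 m/s; Δx = 8·4 + ½·-1·4² = 24 m; v ends 4 m/s.
4–8 s: v starts 4 m/s; Δx = 4·4 + ½·12·4² = 112 m; v ends 52 m/s.
8–9 s: v starts 52 m/s; Δx = 52·1 + ½·3·1² = 53.5 m; v ends 55 m/s.
9–15 s: v starts 55 m/s; Δx = 55·6 + ½·-11·6² = 132 m; v ends -11 m/s.
x(15) = 6 + Σ Δx = 327.5 m.

327.5 m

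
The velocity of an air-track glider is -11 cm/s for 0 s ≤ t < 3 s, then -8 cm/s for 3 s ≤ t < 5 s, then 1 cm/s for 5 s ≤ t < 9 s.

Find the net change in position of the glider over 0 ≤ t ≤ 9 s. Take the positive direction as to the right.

Net displacement equals the area under the velocity-time graph (areas below the axis count negative).
0–3 s: -11 × 3 = -33 cm
3–5 s: -8 × 2 = -16 cm
5–9 s: 1 × 4 = 4 cm
Net displacement = -45 cm

-45 cm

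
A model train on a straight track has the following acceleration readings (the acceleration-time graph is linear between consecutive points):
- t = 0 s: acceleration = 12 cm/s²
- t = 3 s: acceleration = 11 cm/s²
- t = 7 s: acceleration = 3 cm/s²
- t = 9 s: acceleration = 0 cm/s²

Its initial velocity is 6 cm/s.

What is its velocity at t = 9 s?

71.5 cm/s

Δv equals the area under the a-t graph; then v = v₀ + Δv.
0–3 s: ½(12 + 11)(3) = 34.5 cm/s
3–7 s: ½(11 + 3)(4) = 28 cm/s
7–9 s: ½(3 + 0)(2) = 3 cm/s
Δv = 65.5 cm/s, so v(9) = 6 + (65.5) = 71.5 cm/s.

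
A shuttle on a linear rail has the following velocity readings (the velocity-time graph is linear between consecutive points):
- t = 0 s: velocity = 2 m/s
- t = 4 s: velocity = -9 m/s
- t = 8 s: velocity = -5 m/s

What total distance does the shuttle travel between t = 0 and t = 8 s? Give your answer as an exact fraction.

Total distance travelled is ∫|v| dt — sum the magnitudes of each area piece.
0–4 s: v = 0 at t = 8/11 s; triangle areas 8/11 + 162/11 = 170/11 m
4–8 s: |½(-9 + -5)(4)| = 28 m
Total distance = 478/11 m

478/11 m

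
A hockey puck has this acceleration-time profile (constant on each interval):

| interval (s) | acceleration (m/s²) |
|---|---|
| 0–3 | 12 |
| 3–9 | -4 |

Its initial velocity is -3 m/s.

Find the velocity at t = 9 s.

9 m/s

Δv equals the area under the a-t graph; then v = v₀ + Δv.
0–3 s: 12 × 3 = 36 m/s
3–9 s: -4 × 6 = -24 m/s
Δv = 12 m/s, so v(9) = -3 + (12) = 9 m/s.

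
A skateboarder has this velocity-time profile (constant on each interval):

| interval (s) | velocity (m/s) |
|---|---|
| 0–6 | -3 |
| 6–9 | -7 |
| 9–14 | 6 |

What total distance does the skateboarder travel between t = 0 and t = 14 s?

Distance (not displacement) is the total path length: add the absolute areas under v-t.
0–6 s: |-3| × 6 = 18 m
6–9 s: |-7| × 3 = 21 m
9–14 s: |6| × 5 = 30 m
Total distance = 69 m

69 m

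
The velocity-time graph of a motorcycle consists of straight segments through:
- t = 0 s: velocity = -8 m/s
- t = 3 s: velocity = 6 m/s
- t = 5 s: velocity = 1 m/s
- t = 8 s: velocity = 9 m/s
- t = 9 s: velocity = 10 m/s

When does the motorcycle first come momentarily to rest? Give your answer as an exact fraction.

t = 12/7 s

v changes sign on 0–3 s (from -8 to 6); the graph is linear there, so v = 0 at t = 0 + (8)·(3 − 0)/(6 − -8) = 12/7 s.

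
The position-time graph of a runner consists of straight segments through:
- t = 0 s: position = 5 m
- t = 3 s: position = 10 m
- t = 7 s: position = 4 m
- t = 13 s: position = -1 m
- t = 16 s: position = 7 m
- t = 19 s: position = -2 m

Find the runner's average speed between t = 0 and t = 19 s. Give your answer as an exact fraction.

33/19 m/s

Average speed = (total path length)/(elapsed time); on a piecewise-linear x-t graph the path length is Σ|Δx|.
0–3 s: |Δx| = |10 − 5| = 5 m
3–7 s: |Δx| = |4 − 10| = 6 m
7–13 s: |Δx| = |-1 − 4| = 5 m
13–16 s: |Δx| = |7 − -1| = 8 m
16–19 s: |Δx| = |-2 − 7| = 9 m
Total path = 33 m; average speed = 33/19 = 33/19 m/s.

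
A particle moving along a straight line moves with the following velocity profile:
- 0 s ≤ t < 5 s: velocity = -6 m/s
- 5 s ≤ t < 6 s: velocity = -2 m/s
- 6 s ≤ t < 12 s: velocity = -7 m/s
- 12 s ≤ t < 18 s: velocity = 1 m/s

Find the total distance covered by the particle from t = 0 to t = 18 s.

80 m

Distance (not displacement) is the total path length: add the absolute areas under v-t.
0–5 s: |-6| × 5 = 30 m
5–6 s: |-2| × 1 = 2 m
6–12 s: |-7| × 6 = 42 m
12–18 s: |1| × 6 = 6 m
Total distance = 80 m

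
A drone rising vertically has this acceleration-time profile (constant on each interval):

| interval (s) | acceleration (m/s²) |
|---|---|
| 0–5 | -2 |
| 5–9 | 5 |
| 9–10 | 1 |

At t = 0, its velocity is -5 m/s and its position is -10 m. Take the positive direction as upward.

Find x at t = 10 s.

-74.5 m

On each constant-a segment, Δv = aΔt and Δx = v₀Δt + ½aΔt²; chain segment to segment.
0–5 s: v starts -5 m/s; Δx = -5·5 + ½·-2·5² = -50 m; v ends -15 m/s.
5–9 s: v starts -15 m/s; Δx = -15·4 + ½·5·4² = -20 m; v ends 5 m/s.
9–10 s: v starts 5 m/s; Δx = 5·1 + ½·1·1² = 5.5 m; v ends 6 m/s.
x(10) = -10 + Σ Δx = -74.5 m.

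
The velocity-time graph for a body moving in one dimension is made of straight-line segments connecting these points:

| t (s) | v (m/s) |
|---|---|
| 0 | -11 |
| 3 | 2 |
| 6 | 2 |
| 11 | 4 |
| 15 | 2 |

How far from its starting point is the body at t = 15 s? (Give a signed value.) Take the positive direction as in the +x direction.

Net displacement equals the area under the velocity-time graph (areas below the axis count negative).
0–3 s: ½(-11 + 2)(3) = -13.5 m
3–6 s: 2 × 3 = 6 m
6–11 s: ½(2 + 4)(5) = 15 m
11–15 s: ½(4 + 2)(4) = 12 m
Net displacement = 19.5 m

19.5 m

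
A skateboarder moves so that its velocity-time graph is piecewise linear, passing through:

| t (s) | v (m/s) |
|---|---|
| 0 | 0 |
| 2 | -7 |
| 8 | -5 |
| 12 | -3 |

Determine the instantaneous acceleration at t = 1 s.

-3.5 m/s²

Acceleration is the slope of the v-t graph on 0–2 s: (-7 − 0)/(2 − 0) = -3.5 m/s².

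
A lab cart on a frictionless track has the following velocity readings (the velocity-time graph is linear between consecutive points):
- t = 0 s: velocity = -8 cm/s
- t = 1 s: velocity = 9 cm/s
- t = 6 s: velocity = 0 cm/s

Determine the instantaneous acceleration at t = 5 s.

Acceleration is the slope of the v-t graph on 1–6 s: (0 − 9)/(6 − 1) = -1.8 cm/s².

-1.8 cm/s²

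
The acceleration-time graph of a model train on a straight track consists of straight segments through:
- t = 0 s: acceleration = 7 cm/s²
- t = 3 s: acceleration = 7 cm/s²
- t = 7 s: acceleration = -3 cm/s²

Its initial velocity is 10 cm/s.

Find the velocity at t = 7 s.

39 cm/s

Δv equals the area under the a-t graph; then v = v₀ + Δv.
0–3 s: 7 × 3 = 21 cm/s
3–7 s: ½(7 + -3)(4) = 8 cm/s
Δv = 29 cm/s, so v(7) = 10 + (29) = 39 cm/s.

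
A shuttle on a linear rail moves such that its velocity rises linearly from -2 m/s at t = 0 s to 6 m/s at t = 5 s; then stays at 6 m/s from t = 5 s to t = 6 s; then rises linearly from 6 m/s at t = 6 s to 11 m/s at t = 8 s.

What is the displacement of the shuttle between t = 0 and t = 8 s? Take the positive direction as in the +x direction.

33 m

Displacement is the signed area under the v-t curve.
0–5 s: ½(-2 + 6)(5) = 10 m
5–6 s: 6 × 1 = 6 m
6–8 s: ½(6 + 11)(2) = 17 m
Net displacement = 33 m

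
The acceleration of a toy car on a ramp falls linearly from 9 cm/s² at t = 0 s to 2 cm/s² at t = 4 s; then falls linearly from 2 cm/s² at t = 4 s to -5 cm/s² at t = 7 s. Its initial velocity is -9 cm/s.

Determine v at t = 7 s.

Δv equals the area under the a-t graph; then v = v₀ + Δv.
0–4 s: ½(9 + 2)(4) = 22 cm/s
4–7 s: ½(2 + -5)(3) = -4.5 cm/s
Δv = 17.5 cm/s, so v(7) = -9 + (17.5) = 8.5 cm/s.

8.5 cm/s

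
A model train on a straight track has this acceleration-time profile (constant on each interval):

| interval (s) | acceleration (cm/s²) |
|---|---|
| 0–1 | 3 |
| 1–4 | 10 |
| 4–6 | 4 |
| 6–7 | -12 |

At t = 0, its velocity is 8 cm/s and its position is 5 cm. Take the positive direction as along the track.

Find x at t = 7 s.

On each constant-a segment, Δv = aΔt and Δx = v₀Δt + ½aΔt²; chain segment to segment.
0–1 s: v starts 8 cm/s; Δx = 8·1 + ½·3·1² = 9.5 cm; v ends 11 cm/s.
1–4 s: v starts 11 cm/s; Δx = 11·3 + ½·10·3² = 78 cm; v ends 41 cm/s.
4–6 s: v starts 41 cm/s; Δx = 41·2 + ½·4·2² = 90 cm; v ends 49 cm/s.
6–7 s: v starts 49 cm/s; Δx = 49·1 + ½·-12·1² = 43 cm; v ends 37 cm/s.
x(7) = 5 + Σ Δx = 225.5 cm.

225.5 cm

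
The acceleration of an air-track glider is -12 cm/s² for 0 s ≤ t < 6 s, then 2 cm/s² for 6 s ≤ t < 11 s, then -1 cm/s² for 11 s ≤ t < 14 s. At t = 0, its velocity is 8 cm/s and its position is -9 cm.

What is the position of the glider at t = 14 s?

-638.5 cm

On each constant-a segment, Δv = aΔt and Δx = v₀Δt + ½aΔt²; chain segment to segment.
0–6 s: v starts 8 cm/s; Δx = 8·6 + ½·-12·6² = -168 cm; v ends -64 cm/s.
6–11 s: v starts -64 cm/s; Δx = -64·5 + ½·2·5² = -295 cm; v ends -54 cm/s.
11–14 s: v starts -54 cm/s; Δx = -54·3 + ½·-1·3² = -166.5 cm; v ends -57 cm/s.
x(14) = -9 + Σ Δx = -638.5 cm.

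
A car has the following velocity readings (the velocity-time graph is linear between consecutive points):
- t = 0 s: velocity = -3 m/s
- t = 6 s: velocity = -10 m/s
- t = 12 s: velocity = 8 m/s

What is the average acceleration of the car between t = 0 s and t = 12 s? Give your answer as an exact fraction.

Average acceleration = Δv/Δt = (8 − -3)/(12 − 0) = 11/12 m/s².

11/12 m/s²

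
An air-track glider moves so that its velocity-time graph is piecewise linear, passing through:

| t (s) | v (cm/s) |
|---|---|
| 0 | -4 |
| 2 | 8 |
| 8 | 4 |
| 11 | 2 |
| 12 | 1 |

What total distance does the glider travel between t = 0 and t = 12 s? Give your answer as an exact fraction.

319/6 cm

Distance (not displacement) is the total path length: add the absolute areas under v-t.
0–2 s: v = 0 at t = 2/3 s; triangle areas 4/3 + 16/3 = 20/3 cm
2–8 s: |½(8 + 4)(6)| = 36 cm
8–11 s: |½(4 + 2)(3)| = 9 cm
11–12 s: |½(2 + 1)(1)| = 1.5 cm
Total distance = 319/6 cm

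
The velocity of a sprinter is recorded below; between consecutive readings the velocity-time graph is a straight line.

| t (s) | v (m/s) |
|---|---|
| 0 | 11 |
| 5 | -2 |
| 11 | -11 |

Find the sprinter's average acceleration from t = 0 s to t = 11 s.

-2 m/s²

Average acceleration = Δv/Δt = (-11 − 11)/(11 − 0) = -2 m/s².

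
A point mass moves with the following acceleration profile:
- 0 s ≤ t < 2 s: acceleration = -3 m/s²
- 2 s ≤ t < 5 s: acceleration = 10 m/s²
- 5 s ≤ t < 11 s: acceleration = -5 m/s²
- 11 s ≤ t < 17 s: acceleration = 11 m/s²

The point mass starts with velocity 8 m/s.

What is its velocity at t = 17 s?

68 m/s

Δv equals the area under the a-t graph; then v = v₀ + Δv.
0–2 s: -3 × 2 = -6 m/s
2–5 s: 10 × 3 = 30 m/s
5–11 s: -5 × 6 = -30 m/s
11–17 s: 11 × 6 = 66 m/s
Δv = 60 m/s, so v(17) = 8 + (60) = 68 m/s.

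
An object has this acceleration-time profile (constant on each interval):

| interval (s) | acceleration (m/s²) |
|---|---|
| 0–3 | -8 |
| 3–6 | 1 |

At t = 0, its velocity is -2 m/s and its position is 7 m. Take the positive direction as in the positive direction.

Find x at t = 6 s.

-108.5 m

On each constant-a segment, Δv = aΔt and Δx = v₀Δt + ½aΔt²; chain segment to segment.
0–3 s: v starts -2 m/s; Δx = -2·3 + ½·-8·3² = -42 m; v ends -26 m/s.
3–6 s: v starts -26 m/s; Δx = -26·3 + ½·1·3² = -73.5 m; v ends -23 m/s.
x(6) = 7 + Σ Δx = -108.5 m.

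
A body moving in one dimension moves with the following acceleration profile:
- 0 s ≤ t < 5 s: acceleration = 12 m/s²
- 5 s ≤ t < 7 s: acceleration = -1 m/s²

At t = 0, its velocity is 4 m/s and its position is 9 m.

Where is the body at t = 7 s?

305 m

On each constant-a segment, Δv = aΔt and Δx = v₀Δt + ½aΔt²; chain segment to segment.
0–5 s: v starts 4 m/s; Δx = 4·5 + ½·12·5² = 170 m; v ends 64 m/s.
5–7 s: v starts 64 m/s; Δx = 64·2 + ½·-1·2² = 126 m; v ends 62 m/s.
x(7) = 9 + Σ Δx = 305 m.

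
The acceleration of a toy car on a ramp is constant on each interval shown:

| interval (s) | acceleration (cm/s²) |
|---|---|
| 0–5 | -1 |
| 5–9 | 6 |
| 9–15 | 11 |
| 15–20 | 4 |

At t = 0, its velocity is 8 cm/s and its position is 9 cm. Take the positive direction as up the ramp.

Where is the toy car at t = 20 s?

971.5 cm

On each constant-a segment, Δv = aΔt and Δx = v₀Δt + ½aΔt²; chain segment to segment.
0–5 s: v starts 8 cm/s; Δx = 8·5 + ½·-1·5² = 27.5 cm; v ends 3 cm/s.
5–9 s: v starts 3 cm/s; Δx = 3·4 + ½·6·4² = 60 cm; v ends 27 cm/s.
9–15 s: v starts 27 cm/s; Δx = 27·6 + ½·11·6² = 360 cm; v ends 93 cm/s.
15–20 s: v starts 93 cm/s; Δx = 93·5 + ½·4·5² = 515 cm; v ends 113 cm/s.
x(20) = 9 + Σ Δx = 971.5 cm.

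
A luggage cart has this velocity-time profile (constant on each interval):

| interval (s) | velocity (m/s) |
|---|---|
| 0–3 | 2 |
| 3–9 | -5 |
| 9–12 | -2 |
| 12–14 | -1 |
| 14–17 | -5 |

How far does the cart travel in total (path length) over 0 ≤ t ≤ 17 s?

Total distance travelled is ∫|v| dt — sum the magnitudes of each area piece.
0–3 s: |2| × 3 = 6 m
3–9 s: |-5| × 6 = 30 m
9–12 s: |-2| × 3 = 6 m
12–14 s: |-1| × 2 = 2 m
14–17 s: |-5| × 3 = 15 m
Total distance = 59 m

59 m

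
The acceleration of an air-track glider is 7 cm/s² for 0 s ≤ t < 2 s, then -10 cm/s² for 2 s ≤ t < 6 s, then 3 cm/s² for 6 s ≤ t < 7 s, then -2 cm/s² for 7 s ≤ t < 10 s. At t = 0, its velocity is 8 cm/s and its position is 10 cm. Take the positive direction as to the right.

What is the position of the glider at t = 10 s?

-22.5 cm

On each constant-a segment, Δv = aΔt and Δx = v₀Δt + ½aΔt²; chain segment to segment.
0–2 s: v starts 8 cm/s; Δx = 8·2 + ½·7·2² = 30 cm; v ends 22 cm/s.
2–6 s: v starts 22 cm/s; Δx = 22·4 + ½·-10·4² = 8 cm; v ends -18 cm/s.
6–7 s: v starts -18 cm/s; Δx = -18·1 + ½·3·1² = -16.5 cm; v ends -15 cm/s.
7–10 s: v starts -15 cm/s; Δx = -15·3 + ½·-2·3² = -54 cm; v ends -21 cm/s.
x(10) = 10 + Σ Δx = -22.5 cm.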